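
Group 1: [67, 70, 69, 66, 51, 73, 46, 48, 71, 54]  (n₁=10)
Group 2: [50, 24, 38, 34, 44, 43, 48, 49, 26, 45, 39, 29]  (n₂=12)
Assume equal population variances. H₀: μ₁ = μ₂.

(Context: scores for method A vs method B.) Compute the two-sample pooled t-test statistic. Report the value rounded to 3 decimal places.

x̄₁=61.500, s₁=10.491, n₁=10
x̄₂=39.083, s₂=9.040, n₂=12
s_p² = [9·10.491² + 11·9.040²]/20 = 94.4708
SE = √(s_p²·(1/10+1/12)) = 4.1617
t = (61.500−39.083)/4.1617 = 5.3864
df = 20

test statistic = 5.386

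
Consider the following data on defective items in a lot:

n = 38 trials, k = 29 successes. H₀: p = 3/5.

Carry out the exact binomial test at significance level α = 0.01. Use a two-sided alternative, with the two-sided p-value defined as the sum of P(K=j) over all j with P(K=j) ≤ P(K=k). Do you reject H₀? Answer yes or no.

Exact binomial: n=38, k=29, p₀=3/5=0.6000
P(X=j) = C(n,j)·p₀^j·(1−p₀)^(n−j); p = Σ P(X=j) over j with P(X=j) ≤ P(X=29)
p-value (two-sided) = 0.04624
At α=0.01: p ≥ α → fail to reject H₀

reject H₀: no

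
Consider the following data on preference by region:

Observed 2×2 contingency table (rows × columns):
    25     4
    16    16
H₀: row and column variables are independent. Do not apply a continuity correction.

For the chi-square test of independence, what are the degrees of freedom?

degrees of freedom = 1

df = (r−1)(c−1) = (2−1)·(2−1) = 1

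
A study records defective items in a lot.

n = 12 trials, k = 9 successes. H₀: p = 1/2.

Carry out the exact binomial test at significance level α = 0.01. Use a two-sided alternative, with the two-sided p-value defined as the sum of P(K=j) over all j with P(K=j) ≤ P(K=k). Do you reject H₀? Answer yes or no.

reject H₀: no

Exact binomial: n=12, k=9, p₀=1/2=0.5000
P(X=j) = C(n,j)·p₀^j·(1−p₀)^(n−j); p = Σ P(X=j) over j with P(X=j) ≤ P(X=9)
p-value (two-sided) = 0.14600
At α=0.01: p ≥ α → fail to reject H₀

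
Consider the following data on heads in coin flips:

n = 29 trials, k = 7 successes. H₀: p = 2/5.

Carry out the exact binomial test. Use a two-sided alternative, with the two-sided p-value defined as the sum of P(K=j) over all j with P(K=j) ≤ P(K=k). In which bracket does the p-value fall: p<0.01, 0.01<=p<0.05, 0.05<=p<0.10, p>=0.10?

p-value bracket: 0.05<=p<0.10

Exact binomial: n=29, k=7, p₀=2/5=0.4000
P(X=j) = C(n,j)·p₀^j·(1−p₀)^(n−j); p = Σ P(X=j) over j with P(X=j) ≤ P(X=7)
p-value (two-sided) = 0.08987
→ bracket: 0.05<=p<0.10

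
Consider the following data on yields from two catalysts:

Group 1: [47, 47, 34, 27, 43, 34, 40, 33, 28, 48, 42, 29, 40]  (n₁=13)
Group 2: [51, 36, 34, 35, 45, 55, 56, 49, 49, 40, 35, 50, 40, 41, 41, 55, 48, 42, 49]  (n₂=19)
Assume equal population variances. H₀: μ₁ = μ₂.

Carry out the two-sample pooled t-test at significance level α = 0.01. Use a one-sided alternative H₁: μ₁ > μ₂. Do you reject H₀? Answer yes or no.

x̄₁=37.846, s₁=7.470, n₁=13
x̄₂=44.789, s₂=7.192, n₂=19
s_p² = [12·7.470² + 18·7.192²]/30 = 53.3617
SE = √(s_p²·(1/13+1/19)) = 2.6293
t = (37.846−44.789)/2.6293 = -2.6407
df = 30
p-value (one-sided, H₁ greater) = 0.99350
At α=0.01: p ≥ α → fail to reject H₀

reject H₀: no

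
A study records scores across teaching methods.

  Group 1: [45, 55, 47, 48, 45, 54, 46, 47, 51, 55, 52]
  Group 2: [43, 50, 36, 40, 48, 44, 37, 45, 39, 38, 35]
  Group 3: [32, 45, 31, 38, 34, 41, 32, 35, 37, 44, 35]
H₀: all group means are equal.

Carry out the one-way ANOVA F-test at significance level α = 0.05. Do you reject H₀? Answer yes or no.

Group means [49.55, 41.36, 36.73], grand mean 42.545
SSB = Σnᵢ(x̄ᵢ−x̄)² = 926.727; SSW = ΣΣ(x−x̄ᵢ)² = 637.455
MSB = 926.727/2 = 463.3636; MSW = 637.455/30 = 21.2485
F = MSB/MSW = 21.8069
df = (2, 30)
p-value (upper-tail) = 0.00000
At α=0.05: p < α → reject H₀

reject H₀: yes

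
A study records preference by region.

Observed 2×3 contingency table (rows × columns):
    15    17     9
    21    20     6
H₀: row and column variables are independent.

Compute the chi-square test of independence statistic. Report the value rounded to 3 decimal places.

Row totals [41, 47], col totals [36, 37, 15], n=88
χ² = (15−16.77)²/16.77 + (17−17.24)²/17.24 + (9−6.99)²/6.99 + (21−19.23)²/19.23 + (20−19.76)²/19.76 + (6−8.01)²/8.01 = 1.4409
df = 2

test statistic = 1.441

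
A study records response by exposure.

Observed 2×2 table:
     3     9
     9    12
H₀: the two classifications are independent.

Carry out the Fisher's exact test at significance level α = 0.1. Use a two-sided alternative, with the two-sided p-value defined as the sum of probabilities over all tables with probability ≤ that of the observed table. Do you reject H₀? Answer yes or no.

Margins: r₁=12, r₂=21, c₁=12, c₂=21, n=33
p_obs = C(12,3)·C(21,9)/C(33,12); sum pmf over tables with pmf ≤ p_obs
p-value (two-sided) = 0.45656
At α=0.1: p ≥ α → fail to reject H₀

reject H₀: no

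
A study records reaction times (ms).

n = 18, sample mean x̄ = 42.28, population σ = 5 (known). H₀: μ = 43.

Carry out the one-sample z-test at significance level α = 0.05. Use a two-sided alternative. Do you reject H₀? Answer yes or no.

SE = σ/√n = 5/√18 = 1.1785
z = (x̄−μ₀)/SE = (42.28−43)/1.1785 = -0.6109
p-value (two-sided) = 0.54124
At α=0.05: p ≥ α → fail to reject H₀

reject H₀: no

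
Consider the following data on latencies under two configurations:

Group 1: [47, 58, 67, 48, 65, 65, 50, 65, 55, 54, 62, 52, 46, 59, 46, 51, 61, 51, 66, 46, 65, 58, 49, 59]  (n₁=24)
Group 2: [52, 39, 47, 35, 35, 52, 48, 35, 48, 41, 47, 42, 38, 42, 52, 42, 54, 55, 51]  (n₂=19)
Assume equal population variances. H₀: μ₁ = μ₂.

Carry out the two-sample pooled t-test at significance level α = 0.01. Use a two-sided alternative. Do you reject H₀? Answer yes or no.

x̄₁=56.042, s₁=7.322, n₁=24
x̄₂=45.000, s₂=6.741, n₂=19
s_p² = [23·7.322² + 18·6.741²]/41 = 50.0234
SE = √(s_p²·(1/24+1/19)) = 2.1719
t = (56.042−45.000)/2.1719 = 5.0839
df = 41
p-value (two-sided) = 0.00001
At α=0.01: p < α → reject H₀

reject H₀: yes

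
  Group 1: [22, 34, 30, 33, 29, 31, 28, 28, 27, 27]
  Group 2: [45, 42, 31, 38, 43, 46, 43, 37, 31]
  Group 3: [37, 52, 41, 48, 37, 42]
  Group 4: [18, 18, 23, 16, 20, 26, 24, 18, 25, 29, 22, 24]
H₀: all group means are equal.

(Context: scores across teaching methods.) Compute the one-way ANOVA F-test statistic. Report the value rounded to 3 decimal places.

test statistic = 38.843

Group means [28.90, 39.56, 42.83, 21.92], grand mean 31.486
SSB = Σnᵢ(x̄ᵢ−x̄)² = 2524.371; SSW = ΣΣ(x−x̄ᵢ)² = 714.872
MSB = 2524.371/3 = 841.4570; MSW = 714.872/33 = 21.6628
F = MSB/MSW = 38.8434
df = (3, 33)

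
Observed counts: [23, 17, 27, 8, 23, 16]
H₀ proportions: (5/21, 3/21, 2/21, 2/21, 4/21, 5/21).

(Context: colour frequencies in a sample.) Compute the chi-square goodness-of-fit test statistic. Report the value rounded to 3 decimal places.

test statistic = 30.068

n = 114; E_i = n·p_i = [27.14, 16.29, 10.86, 10.86, 21.71, 27.14]
χ² = (23−27.14)²/27.14 + (17−16.29)²/16.29 + (27−10.86)²/10.86 + (8−10.86)²/10.86 + (23−21.71)²/21.71 + (16−27.14)²/27.14 = 30.0680
df = 5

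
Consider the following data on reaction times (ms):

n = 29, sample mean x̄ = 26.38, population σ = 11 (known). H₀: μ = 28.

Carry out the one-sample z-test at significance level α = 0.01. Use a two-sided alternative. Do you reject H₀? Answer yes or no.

reject H₀: no

SE = σ/√n = 11/√29 = 2.0426
z = (x̄−μ₀)/SE = (26.38−28)/2.0426 = -0.7931
p-value (two-sided) = 0.42773
At α=0.01: p ≥ α → fail to reject H₀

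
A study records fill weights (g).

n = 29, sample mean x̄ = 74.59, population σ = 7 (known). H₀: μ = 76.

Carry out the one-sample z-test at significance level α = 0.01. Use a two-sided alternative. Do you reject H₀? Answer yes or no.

reject H₀: no

SE = σ/√n = 7/√29 = 1.2999
z = (x̄−μ₀)/SE = (74.59−76)/1.2999 = -1.0847
p-value (two-sided) = 0.27804
At α=0.01: p ≥ α → fail to reject H₀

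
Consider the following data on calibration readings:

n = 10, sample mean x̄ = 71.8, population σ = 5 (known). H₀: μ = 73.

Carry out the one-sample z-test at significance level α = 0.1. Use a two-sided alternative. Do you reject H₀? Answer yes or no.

reject H₀: no

SE = σ/√n = 5/√10 = 1.5811
z = (x̄−μ₀)/SE = (71.8−73)/1.5811 = -0.7589
p-value (two-sided) = 0.44788
At α=0.1: p ≥ α → fail to reject H₀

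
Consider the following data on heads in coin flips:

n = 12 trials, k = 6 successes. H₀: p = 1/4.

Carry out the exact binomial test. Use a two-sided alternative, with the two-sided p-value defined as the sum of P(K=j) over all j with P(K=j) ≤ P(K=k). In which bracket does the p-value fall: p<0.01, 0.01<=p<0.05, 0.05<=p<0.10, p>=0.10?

p-value bracket: 0.05<=p<0.10

Exact binomial: n=12, k=6, p₀=1/4=0.2500
P(X=j) = C(n,j)·p₀^j·(1−p₀)^(n−j); p = Σ P(X=j) over j with P(X=j) ≤ P(X=6)
p-value (two-sided) = 0.08608
→ bracket: 0.05<=p<0.10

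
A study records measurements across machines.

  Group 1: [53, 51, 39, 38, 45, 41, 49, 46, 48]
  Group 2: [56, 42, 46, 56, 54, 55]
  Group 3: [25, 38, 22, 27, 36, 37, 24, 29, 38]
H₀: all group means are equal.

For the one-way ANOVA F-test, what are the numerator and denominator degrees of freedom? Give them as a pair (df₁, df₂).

degrees of freedom = [2, 21]

k = 3 groups, N = 24 total
df = (k−1, N−k) = (3−1, 24−3) = (2, 21)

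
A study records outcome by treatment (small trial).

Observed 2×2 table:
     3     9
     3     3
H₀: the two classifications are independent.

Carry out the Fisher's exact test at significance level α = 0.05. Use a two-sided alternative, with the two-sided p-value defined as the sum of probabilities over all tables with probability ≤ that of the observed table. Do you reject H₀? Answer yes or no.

Margins: r₁=12, r₂=6, c₁=6, c₂=12, n=18
p_obs = C(12,3)·C(6,3)/C(18,6); sum pmf over tables with pmf ≤ p_obs
p-value (two-sided) = 0.34405
At α=0.05: p ≥ α → fail to reject H₀

reject H₀: no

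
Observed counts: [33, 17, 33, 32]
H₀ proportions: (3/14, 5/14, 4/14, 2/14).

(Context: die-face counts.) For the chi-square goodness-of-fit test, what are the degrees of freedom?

df = k − 1 = 4 − 1 = 3

degrees of freedom = 3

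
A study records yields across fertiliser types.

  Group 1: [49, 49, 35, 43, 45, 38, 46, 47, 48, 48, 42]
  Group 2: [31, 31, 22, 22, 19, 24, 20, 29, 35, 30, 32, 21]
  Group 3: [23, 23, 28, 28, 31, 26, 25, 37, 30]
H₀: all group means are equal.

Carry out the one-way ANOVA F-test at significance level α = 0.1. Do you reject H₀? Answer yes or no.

reject H₀: yes

Group means [44.55, 26.33, 27.89], grand mean 33.031
SSB = Σnᵢ(x̄ᵢ−x̄)² = 2234.686; SSW = ΣΣ(x−x̄ᵢ)² = 708.283
MSB = 2234.686/2 = 1117.3430; MSW = 708.283/29 = 24.4235
F = MSB/MSW = 45.7486
df = (2, 29)
p-value (upper-tail) = 0.00000
At α=0.1: p < α → reject H₀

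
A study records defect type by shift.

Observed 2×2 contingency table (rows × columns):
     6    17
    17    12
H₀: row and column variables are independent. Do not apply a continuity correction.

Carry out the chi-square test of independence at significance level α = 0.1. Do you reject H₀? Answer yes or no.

Row totals [23, 29], col totals [23, 29], n=52
χ² = (6−10.17)²/10.17 + (17−12.83)²/12.83 + (17−12.83)²/12.83 + (12−16.17)²/16.17 = 5.5039
df = 1
p-value (upper-tail) = 0.01897
At α=0.1: p < α → reject H₀

reject H₀: yes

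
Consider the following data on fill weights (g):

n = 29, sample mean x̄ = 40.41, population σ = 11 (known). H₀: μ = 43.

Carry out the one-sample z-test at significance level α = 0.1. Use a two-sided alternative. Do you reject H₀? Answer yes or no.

reject H₀: no

SE = σ/√n = 11/√29 = 2.0426
z = (x̄−μ₀)/SE = (40.41−43)/2.0426 = -1.2680
p-value (two-sided) = 0.20481
At α=0.1: p ≥ α → fail to reject H₀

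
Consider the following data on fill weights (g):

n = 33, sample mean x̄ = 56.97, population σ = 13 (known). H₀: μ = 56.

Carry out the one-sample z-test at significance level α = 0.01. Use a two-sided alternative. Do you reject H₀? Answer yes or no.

reject H₀: no

SE = σ/√n = 13/√33 = 2.2630
z = (x̄−μ₀)/SE = (56.97−56)/2.2630 = 0.4286
p-value (two-sided) = 0.66819
At α=0.01: p ≥ α → fail to reject H₀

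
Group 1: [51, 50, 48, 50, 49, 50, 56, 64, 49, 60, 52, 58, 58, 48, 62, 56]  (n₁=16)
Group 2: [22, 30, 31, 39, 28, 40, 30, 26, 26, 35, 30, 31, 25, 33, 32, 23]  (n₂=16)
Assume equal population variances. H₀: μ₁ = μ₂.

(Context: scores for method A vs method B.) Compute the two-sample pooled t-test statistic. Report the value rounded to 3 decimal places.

x̄₁=53.812, s₁=5.307, n₁=16
x̄₂=30.062, s₂=5.131, n₂=16
s_p² = [15·5.307² + 15·5.131²]/30 = 27.2458
SE = √(s_p²·(1/16+1/16)) = 1.8455
t = (53.812−30.062)/1.8455 = 12.8694
df = 30

test statistic = 12.869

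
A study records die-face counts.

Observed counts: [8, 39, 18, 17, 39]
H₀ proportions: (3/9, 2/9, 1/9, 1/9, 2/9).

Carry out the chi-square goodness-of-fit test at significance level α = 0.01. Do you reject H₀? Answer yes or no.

reject H₀: yes

n = 121; E_i = n·p_i = [40.33, 26.89, 13.44, 13.44, 26.89]
χ² = (8−40.33)²/40.33 + (39−26.89)²/26.89 + (18−13.44)²/13.44 + (17−13.44)²/13.44 + (39−26.89)²/26.89 = 39.3140
df = 4
p-value (upper-tail) = 0.00000
At α=0.01: p < α → reject H₀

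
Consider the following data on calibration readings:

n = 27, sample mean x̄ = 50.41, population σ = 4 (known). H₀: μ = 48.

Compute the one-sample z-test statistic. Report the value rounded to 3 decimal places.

SE = σ/√n = 4/√27 = 0.7698
z = (x̄−μ₀)/SE = (50.41−48)/0.7698 = 3.1307

test statistic = 3.131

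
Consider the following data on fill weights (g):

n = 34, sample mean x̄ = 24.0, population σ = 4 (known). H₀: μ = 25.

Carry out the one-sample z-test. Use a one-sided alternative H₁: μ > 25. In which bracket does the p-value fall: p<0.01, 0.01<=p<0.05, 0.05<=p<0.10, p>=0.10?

SE = σ/√n = 4/√34 = 0.6860
z = (x̄−μ₀)/SE = (24.0−25)/0.6860 = -1.4577
p-value (one-sided, H₁ greater) = 0.92754
→ bracket: p>=0.10

p-value bracket: p>=0.10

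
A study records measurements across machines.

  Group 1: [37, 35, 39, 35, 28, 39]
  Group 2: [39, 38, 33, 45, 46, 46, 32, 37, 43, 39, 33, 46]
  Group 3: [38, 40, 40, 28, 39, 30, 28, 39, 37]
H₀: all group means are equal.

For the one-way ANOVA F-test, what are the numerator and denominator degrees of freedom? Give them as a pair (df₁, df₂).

degrees of freedom = [2, 24]

k = 3 groups, N = 27 total
df = (k−1, N−k) = (3−1, 27−3) = (2, 24)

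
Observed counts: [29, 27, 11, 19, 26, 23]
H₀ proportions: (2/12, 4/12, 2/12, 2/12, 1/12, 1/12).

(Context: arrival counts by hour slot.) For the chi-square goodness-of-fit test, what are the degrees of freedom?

degrees of freedom = 5

df = k − 1 = 6 − 1 = 5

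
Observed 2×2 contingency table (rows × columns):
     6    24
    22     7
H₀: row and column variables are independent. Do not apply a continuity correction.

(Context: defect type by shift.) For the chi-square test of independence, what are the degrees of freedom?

df = (r−1)(c−1) = (2−1)·(2−1) = 1

degrees of freedom = 1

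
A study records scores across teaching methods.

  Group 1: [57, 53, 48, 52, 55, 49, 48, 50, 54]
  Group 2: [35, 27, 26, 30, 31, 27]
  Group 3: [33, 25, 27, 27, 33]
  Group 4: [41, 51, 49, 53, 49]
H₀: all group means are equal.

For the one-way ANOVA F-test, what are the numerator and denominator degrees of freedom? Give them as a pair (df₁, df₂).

k = 4 groups, N = 25 total
df = (k−1, N−k) = (4−1, 25−4) = (3, 21)

degrees of freedom = [3, 21]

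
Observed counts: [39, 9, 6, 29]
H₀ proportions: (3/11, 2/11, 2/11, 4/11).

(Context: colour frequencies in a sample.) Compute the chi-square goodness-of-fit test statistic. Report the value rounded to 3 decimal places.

test statistic = 19.810

n = 83; E_i = n·p_i = [22.64, 15.09, 15.09, 30.18]
χ² = (39−22.64)²/22.64 + (9−15.09)²/15.09 + (6−15.09)²/15.09 + (29−30.18)²/30.18 = 19.8102
df = 3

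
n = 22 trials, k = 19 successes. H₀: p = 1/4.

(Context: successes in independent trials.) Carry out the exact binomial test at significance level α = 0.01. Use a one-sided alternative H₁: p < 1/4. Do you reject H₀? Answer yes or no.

Exact binomial: n=22, k=19, p₀=1/4=0.2500
P(X≤19) from Σ C(n,i)·p₀^i·(1−p₀)^(n−i)
p-value (one-sided, H₁ less) = 1.00000
At α=0.01: p ≥ α → fail to reject H₀

reject H₀: no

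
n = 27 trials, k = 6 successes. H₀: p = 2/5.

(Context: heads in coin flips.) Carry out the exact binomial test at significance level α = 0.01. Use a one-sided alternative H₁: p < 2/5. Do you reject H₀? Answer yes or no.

Exact binomial: n=27, k=6, p₀=2/5=0.4000
P(X≤6) from Σ C(n,i)·p₀^i·(1−p₀)^(n−i)
p-value (one-sided, H₁ less) = 0.04209
At α=0.01: p ≥ α → fail to reject H₀

reject H₀: no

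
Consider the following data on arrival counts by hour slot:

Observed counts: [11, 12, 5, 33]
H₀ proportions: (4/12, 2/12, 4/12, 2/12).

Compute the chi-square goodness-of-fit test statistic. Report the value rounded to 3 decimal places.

n = 61; E_i = n·p_i = [20.33, 10.17, 20.33, 10.17]
χ² = (11−20.33)²/20.33 + (12−10.17)²/10.17 + (5−20.33)²/20.33 + (33−10.17)²/10.17 = 67.4590
df = 3

test statistic = 67.459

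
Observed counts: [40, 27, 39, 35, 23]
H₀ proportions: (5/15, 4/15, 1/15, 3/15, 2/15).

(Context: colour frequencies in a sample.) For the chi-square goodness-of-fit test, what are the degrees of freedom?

df = k − 1 = 5 − 1 = 4

degrees of freedom = 4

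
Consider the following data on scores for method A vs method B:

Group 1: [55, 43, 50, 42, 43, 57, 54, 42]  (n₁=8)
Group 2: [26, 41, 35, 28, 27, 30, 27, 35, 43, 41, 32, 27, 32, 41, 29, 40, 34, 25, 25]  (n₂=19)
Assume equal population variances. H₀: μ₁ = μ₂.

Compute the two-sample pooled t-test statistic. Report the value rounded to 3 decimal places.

test statistic = 5.976

x̄₁=48.250, s₁=6.453, n₁=8
x̄₂=32.526, s₂=6.159, n₂=19
s_p² = [7·6.453² + 18·6.159²]/25 = 38.9695
SE = √(s_p²·(1/8+1/19)) = 2.6310
t = (48.250−32.526)/2.6310 = 5.9763
df = 25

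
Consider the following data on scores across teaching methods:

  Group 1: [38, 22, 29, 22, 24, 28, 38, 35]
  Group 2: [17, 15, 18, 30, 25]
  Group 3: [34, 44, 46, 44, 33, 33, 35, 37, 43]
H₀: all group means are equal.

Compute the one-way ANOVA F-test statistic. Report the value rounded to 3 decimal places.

Group means [29.50, 21.00, 38.78], grand mean 31.364
SSB = Σnᵢ(x̄ᵢ−x̄)² = 1059.535; SSW = ΣΣ(x−x̄ᵢ)² = 709.556
MSB = 1059.535/2 = 529.7677; MSW = 709.556/19 = 37.3450
F = MSB/MSW = 14.1858
df = (2, 19)

test statistic = 14.186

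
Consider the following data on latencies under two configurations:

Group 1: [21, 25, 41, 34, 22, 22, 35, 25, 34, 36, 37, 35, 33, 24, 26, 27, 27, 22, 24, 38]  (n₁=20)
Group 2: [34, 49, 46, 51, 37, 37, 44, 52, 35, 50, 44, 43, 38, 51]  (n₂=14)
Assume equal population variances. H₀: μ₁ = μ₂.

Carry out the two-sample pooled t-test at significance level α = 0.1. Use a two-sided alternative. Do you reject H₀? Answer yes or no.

x̄₁=29.400, s₁=6.419, n₁=20
x̄₂=43.643, s₂=6.452, n₂=14
s_p² = [19·6.419² + 13·6.452²]/32 = 41.3754
SE = √(s_p²·(1/20+1/14)) = 2.2415
t = (29.400−43.643)/2.2415 = -6.3543
df = 32
p-value (two-sided) = 0.00000
At α=0.1: p < α → reject H₀

reject H₀: yes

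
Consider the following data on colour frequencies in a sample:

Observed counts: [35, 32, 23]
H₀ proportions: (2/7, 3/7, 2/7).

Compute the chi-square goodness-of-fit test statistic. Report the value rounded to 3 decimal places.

n = 90; E_i = n·p_i = [25.71, 38.57, 25.71]
χ² = (35−25.71)²/25.71 + (32−38.57)²/38.57 + (23−25.71)²/25.71 = 4.7593
df = 2

test statistic = 4.759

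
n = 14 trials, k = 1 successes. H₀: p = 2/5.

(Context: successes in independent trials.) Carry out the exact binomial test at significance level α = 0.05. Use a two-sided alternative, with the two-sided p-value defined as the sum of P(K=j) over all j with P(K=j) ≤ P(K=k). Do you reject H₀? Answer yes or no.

reject H₀: yes

Exact binomial: n=14, k=1, p₀=2/5=0.4000
P(X=j) = C(n,j)·p₀^j·(1−p₀)^(n−j); p = Σ P(X=j) over j with P(X=j) ≤ P(X=1)
p-value (two-sided) = 0.01200
At α=0.05: p < α → reject H₀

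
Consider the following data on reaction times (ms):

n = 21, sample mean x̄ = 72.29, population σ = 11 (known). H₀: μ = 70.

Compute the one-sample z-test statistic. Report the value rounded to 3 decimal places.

SE = σ/√n = 11/√21 = 2.4004
z = (x̄−μ₀)/SE = (72.29−70)/2.4004 = 0.9540

test statistic = 0.954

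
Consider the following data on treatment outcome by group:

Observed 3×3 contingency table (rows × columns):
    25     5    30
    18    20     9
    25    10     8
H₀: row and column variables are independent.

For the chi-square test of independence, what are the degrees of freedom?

degrees of freedom = 4

df = (r−1)(c−1) = (3−1)·(3−1) = 4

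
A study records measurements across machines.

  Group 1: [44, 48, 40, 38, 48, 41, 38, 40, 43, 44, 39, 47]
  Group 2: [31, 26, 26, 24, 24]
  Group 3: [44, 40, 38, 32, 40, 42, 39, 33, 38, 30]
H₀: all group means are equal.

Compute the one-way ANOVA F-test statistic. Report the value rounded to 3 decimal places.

test statistic = 30.399

Group means [42.50, 26.20, 37.60], grand mean 37.667
SSB = Σnᵢ(x̄ᵢ−x̄)² = 937.800; SSW = ΣΣ(x−x̄ᵢ)² = 370.200
MSB = 937.800/2 = 468.9000; MSW = 370.200/24 = 15.4250
F = MSB/MSW = 30.3987
df = (2, 24)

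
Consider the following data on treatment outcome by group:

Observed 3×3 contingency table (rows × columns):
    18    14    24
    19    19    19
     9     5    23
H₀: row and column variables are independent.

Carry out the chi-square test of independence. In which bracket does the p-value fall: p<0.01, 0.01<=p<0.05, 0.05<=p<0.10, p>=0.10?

Row totals [56, 57, 37], col totals [46, 38, 66], n=150
χ² = (18−17.17)²/17.17 + (14−14.19)²/14.19 + (24−24.64)²/24.64 + (19−17.48)²/17.48 + (19−14.44)²/14.44 + (19−25.08)²/25.08 + (9−11.35)²/11.35 + (5−9.37)²/9.37 + (23−16.28)²/16.28 = 8.4046
df = 4
p-value (upper-tail) = 0.07783
→ bracket: 0.05<=p<0.10

p-value bracket: 0.05<=p<0.10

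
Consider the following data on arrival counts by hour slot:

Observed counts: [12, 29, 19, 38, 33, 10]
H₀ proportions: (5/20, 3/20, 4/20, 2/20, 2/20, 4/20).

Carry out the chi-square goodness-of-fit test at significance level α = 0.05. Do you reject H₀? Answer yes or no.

reject H₀: yes

n = 141; E_i = n·p_i = [35.25, 21.15, 28.20, 14.10, 14.10, 28.20]
χ² = (12−35.25)²/35.25 + (29−21.15)²/21.15 + (19−28.20)²/28.20 + (38−14.10)²/14.10 + (33−14.10)²/14.10 + (10−28.20)²/28.20 = 98.8416
df = 5
p-value (upper-tail) = 0.00000
At α=0.05: p < α → reject H₀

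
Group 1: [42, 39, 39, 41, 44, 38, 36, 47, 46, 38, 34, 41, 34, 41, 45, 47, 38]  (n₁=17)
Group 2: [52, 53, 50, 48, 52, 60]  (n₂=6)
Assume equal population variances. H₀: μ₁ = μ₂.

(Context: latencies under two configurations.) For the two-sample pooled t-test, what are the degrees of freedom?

df = n₁ + n₂ − 2 = 17 + 6 − 2 = 21

degrees of freedom = 21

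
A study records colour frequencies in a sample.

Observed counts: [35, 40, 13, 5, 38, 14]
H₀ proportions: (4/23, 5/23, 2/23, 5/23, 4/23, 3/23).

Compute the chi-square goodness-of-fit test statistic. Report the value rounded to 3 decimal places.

n = 145; E_i = n·p_i = [25.22, 31.52, 12.61, 31.52, 25.22, 18.91]
χ² = (35−25.22)²/25.22 + (40−31.52)²/31.52 + (13−12.61)²/12.61 + (5−31.52)²/31.52 + (38−25.22)²/25.22 + (14−18.91)²/18.91 = 36.1580
df = 5

test statistic = 36.158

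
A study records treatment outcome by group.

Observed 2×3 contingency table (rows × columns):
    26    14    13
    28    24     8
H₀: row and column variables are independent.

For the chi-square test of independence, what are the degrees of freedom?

df = (r−1)(c−1) = (2−1)·(3−1) = 2

degrees of freedom = 2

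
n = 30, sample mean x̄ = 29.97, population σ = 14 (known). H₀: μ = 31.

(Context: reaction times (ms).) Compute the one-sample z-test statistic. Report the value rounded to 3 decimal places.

SE = σ/√n = 14/√30 = 2.5560
z = (x̄−μ₀)/SE = (29.97−31)/2.5560 = -0.4030

test statistic = -0.403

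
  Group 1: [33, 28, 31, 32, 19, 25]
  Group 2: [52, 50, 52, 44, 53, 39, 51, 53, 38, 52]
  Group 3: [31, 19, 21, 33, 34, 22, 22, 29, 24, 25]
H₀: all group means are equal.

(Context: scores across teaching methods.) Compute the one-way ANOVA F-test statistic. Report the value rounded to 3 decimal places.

test statistic = 47.336

Group means [28.00, 48.40, 26.00], grand mean 35.077
SSB = Σnᵢ(x̄ᵢ−x̄)² = 2899.446; SSW = ΣΣ(x−x̄ᵢ)² = 704.400
MSB = 2899.446/2 = 1449.7231; MSW = 704.400/23 = 30.6261
F = MSB/MSW = 47.3362
df = (2, 23)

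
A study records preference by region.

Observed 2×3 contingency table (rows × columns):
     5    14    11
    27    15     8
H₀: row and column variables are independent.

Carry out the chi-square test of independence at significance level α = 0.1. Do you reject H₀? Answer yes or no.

reject H₀: yes

Row totals [30, 50], col totals [32, 29, 19], n=80
χ² = (5−12.00)²/12.00 + (14−10.88)²/10.88 + (11−7.12)²/7.12 + (27−20.00)²/20.00 + (15−18.12)²/18.12 + (8−11.88)²/11.88 = 11.3420
df = 2
p-value (upper-tail) = 0.00344
At α=0.1: p < α → reject H₀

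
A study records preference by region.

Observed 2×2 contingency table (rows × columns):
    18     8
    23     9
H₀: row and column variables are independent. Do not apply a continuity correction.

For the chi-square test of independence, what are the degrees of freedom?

degrees of freedom = 1

df = (r−1)(c−1) = (2−1)·(2−1) = 1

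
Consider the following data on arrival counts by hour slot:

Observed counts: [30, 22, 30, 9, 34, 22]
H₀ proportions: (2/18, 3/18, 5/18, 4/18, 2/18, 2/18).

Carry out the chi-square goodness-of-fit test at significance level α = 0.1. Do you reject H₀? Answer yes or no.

n = 147; E_i = n·p_i = [16.33, 24.50, 40.83, 32.67, 16.33, 16.33]
χ² = (30−16.33)²/16.33 + (22−24.50)²/24.50 + (30−40.83)²/40.83 + (9−32.67)²/32.67 + (34−16.33)²/16.33 + (22−16.33)²/16.33 = 52.7857
df = 5
p-value (upper-tail) = 0.00000
At α=0.1: p < α → reject H₀

reject H₀: yes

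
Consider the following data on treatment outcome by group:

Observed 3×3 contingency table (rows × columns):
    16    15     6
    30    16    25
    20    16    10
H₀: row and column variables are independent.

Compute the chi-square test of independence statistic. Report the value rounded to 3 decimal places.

Row totals [37, 71, 46], col totals [66, 47, 41], n=154
χ² = (16−15.86)²/15.86 + (15−11.29)²/11.29 + (6−9.85)²/9.85 + (30−30.43)²/30.43 + (16−21.67)²/21.67 + (25−18.90)²/18.90 + (20−19.71)²/19.71 + (16−14.04)²/14.04 + (10−12.25)²/12.25 = 6.8701
df = 4

test statistic = 6.870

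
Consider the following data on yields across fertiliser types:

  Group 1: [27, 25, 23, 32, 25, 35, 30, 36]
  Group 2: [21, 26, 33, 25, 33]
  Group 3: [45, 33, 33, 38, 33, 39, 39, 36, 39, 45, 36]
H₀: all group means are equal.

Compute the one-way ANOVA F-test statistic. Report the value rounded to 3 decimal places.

Group means [29.12, 27.60, 37.82], grand mean 32.792
SSB = Σnᵢ(x̄ᵢ−x̄)² = 520.247; SSW = ΣΣ(x−x̄ᵢ)² = 461.711
MSB = 520.247/2 = 260.1235; MSW = 461.711/21 = 21.9863
F = MSB/MSW = 11.8312
df = (2, 21)

test statistic = 11.831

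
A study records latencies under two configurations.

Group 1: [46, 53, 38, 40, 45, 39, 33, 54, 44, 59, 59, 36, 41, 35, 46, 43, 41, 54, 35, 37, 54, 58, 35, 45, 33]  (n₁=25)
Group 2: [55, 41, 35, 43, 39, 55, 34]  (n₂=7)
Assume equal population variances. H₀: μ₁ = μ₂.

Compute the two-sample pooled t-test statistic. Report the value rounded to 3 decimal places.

x̄₁=44.120, s₁=8.492, n₁=25
x̄₂=43.143, s₂=8.688, n₂=7
s_p² = [24·8.492² + 6·8.688²]/30 = 72.7832
SE = √(s_p²·(1/25+1/7)) = 3.6481
t = (44.120−43.143)/3.6481 = 0.2678
df = 30

test statistic = 0.268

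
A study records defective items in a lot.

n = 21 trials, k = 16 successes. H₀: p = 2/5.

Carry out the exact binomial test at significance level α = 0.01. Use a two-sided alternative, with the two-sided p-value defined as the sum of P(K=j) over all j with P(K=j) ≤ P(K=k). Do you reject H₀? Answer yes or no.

reject H₀: yes

Exact binomial: n=21, k=16, p₀=2/5=0.4000
P(X=j) = C(n,j)·p₀^j·(1−p₀)^(n−j); p = Σ P(X=j) over j with P(X=j) ≤ P(X=16)
p-value (two-sided) = 0.00116
At α=0.01: p < α → reject H₀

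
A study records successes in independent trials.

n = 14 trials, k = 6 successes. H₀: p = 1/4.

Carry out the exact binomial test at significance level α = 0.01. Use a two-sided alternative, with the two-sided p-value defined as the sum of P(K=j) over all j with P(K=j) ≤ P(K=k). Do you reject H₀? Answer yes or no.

Exact binomial: n=14, k=6, p₀=1/4=0.2500
P(X=j) = C(n,j)·p₀^j·(1−p₀)^(n−j); p = Σ P(X=j) over j with P(X=j) ≤ P(X=6)
p-value (two-sided) = 0.12949
At α=0.01: p ≥ α → fail to reject H₀

reject H₀: no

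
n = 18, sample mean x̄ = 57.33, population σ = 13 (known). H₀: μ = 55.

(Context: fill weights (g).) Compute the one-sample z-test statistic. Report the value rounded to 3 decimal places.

SE = σ/√n = 13/√18 = 3.0641
z = (x̄−μ₀)/SE = (57.33−55)/3.0641 = 0.7604

test statistic = 0.760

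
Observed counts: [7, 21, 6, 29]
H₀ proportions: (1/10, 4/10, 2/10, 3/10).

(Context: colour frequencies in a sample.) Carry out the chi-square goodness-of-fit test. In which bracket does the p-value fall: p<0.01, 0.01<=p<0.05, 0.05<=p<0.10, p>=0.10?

p-value bracket: 0.01<=p<0.05

n = 63; E_i = n·p_i = [6.30, 25.20, 12.60, 18.90]
χ² = (7−6.30)²/6.30 + (21−25.20)²/25.20 + (6−12.60)²/12.60 + (29−18.90)²/18.90 = 9.6323
df = 3
p-value (upper-tail) = 0.02197
→ bracket: 0.01<=p<0.05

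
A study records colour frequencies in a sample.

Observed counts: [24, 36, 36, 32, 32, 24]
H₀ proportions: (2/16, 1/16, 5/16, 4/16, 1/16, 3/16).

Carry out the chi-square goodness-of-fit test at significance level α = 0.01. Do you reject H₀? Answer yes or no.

n = 184; E_i = n·p_i = [23.00, 11.50, 57.50, 46.00, 11.50, 34.50]
χ² = (24−23.00)²/23.00 + (36−11.50)²/11.50 + (36−57.50)²/57.50 + (32−46.00)²/46.00 + (32−11.50)²/11.50 + (24−34.50)²/34.50 = 104.2783
df = 5
p-value (upper-tail) = 0.00000
At α=0.01: p < α → reject H₀

reject H₀: yes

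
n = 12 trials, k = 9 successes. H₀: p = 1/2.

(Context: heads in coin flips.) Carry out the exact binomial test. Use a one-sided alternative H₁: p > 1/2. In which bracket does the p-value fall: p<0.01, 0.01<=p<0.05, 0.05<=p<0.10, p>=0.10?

Exact binomial: n=12, k=9, p₀=1/2=0.5000
P(X≥9) from Σ C(n,i)·p₀^i·(1−p₀)^(n−i)
p-value (one-sided, H₁ greater) = 0.07300
→ bracket: 0.05<=p<0.10

p-value bracket: 0.05<=p<0.10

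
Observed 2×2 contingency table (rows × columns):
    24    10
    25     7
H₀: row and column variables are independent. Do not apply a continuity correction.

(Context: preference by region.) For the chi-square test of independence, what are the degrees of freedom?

df = (r−1)(c−1) = (2−1)·(2−1) = 1

degrees of freedom = 1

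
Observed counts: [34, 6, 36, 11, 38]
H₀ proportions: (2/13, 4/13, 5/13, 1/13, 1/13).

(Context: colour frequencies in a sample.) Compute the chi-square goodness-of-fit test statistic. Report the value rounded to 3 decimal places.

n = 125; E_i = n·p_i = [19.23, 38.46, 48.08, 9.62, 9.62]
χ² = (34−19.23)²/19.23 + (6−38.46)²/38.46 + (36−48.08)²/48.08 + (11−9.62)²/9.62 + (38−9.62)²/9.62 = 125.7648
df = 4

test statistic = 125.765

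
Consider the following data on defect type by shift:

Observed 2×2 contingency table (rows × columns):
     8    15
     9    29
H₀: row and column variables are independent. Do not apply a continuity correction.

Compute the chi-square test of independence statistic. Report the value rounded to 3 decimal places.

Row totals [23, 38], col totals [17, 44], n=61
χ² = (8−6.41)²/6.41 + (15−16.59)²/16.59 + (9−10.59)²/10.59 + (29−27.41)²/27.41 = 0.8779
df = 1

test statistic = 0.878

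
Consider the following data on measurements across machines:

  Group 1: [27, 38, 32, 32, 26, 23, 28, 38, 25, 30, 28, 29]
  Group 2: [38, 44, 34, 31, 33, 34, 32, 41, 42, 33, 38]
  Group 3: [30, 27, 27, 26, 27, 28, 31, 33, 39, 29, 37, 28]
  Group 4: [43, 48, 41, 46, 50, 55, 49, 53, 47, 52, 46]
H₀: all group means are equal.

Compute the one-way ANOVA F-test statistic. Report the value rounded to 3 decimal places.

Group means [29.67, 36.36, 30.17, 48.18], grand mean 35.826
SSB = Σnᵢ(x̄ᵢ−x̄)² = 2522.094; SSW = ΣΣ(x−x̄ᵢ)² = 810.515
MSB = 2522.094/3 = 840.6978; MSW = 810.515/42 = 19.2980
F = MSB/MSW = 43.5640
df = (3, 42)

test statistic = 43.564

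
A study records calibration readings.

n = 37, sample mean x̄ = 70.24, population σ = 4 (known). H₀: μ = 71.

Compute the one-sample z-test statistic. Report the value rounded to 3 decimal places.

SE = σ/√n = 4/√37 = 0.6576
z = (x̄−μ₀)/SE = (70.24−71)/0.6576 = -1.1557

test statistic = -1.156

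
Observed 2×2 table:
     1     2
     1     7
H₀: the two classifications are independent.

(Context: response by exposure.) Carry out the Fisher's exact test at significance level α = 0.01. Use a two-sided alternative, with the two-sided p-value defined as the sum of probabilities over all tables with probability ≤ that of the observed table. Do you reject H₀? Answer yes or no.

Margins: r₁=3, r₂=8, c₁=2, c₂=9, n=11
p_obs = C(3,1)·C(8,1)/C(11,2); sum pmf over tables with pmf ≤ p_obs
p-value (two-sided) = 0.49091
At α=0.01: p ≥ α → fail to reject H₀

reject H₀: no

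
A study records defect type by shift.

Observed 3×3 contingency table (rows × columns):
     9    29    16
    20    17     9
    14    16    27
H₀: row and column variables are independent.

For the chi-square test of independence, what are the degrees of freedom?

df = (r−1)(c−1) = (3−1)·(3−1) = 4

degrees of freedom = 4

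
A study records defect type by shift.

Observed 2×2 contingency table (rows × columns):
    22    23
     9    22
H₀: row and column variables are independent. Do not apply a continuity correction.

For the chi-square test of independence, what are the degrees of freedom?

df = (r−1)(c−1) = (2−1)·(2−1) = 1

degrees of freedom = 1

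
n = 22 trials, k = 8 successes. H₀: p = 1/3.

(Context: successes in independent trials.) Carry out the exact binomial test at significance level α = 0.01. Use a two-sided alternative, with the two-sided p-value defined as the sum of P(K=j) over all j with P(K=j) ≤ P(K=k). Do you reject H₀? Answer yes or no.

Exact binomial: n=22, k=8, p₀=1/3=0.3333
P(X=j) = C(n,j)·p₀^j·(1−p₀)^(n−j); p = Σ P(X=j) over j with P(X=j) ≤ P(X=8)
p-value (two-sided) = 0.82192
At α=0.01: p ≥ α → fail to reject H₀

reject H₀: no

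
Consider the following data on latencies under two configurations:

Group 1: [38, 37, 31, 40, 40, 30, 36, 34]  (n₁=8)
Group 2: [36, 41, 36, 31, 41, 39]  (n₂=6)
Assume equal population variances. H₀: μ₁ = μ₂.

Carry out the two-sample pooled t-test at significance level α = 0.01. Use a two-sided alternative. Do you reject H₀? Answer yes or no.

x̄₁=35.750, s₁=3.808, n₁=8
x̄₂=37.333, s₂=3.830, n₂=6
s_p² = [7·3.808² + 5·3.830²]/12 = 14.5694
SE = √(s_p²·(1/8+1/6)) = 2.0614
t = (35.750−37.333)/2.0614 = -0.7681
df = 12
p-value (two-sided) = 0.45729
At α=0.01: p ≥ α → fail to reject H₀

reject H₀: no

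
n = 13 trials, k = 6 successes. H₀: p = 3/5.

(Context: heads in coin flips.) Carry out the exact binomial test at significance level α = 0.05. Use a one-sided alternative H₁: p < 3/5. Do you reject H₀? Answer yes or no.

Exact binomial: n=13, k=6, p₀=3/5=0.6000
P(X≤6) from Σ C(n,i)·p₀^i·(1−p₀)^(n−i)
p-value (one-sided, H₁ less) = 0.22884
At α=0.05: p ≥ α → fail to reject H₀

reject H₀: no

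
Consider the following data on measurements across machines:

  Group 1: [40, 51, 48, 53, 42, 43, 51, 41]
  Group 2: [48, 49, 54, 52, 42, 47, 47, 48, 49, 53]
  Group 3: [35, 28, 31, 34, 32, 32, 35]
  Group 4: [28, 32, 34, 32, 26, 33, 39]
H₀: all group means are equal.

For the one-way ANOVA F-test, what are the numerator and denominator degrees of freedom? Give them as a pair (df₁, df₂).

degrees of freedom = [3, 28]

k = 4 groups, N = 32 total
df = (k−1, N−k) = (4−1, 32−4) = (3, 28)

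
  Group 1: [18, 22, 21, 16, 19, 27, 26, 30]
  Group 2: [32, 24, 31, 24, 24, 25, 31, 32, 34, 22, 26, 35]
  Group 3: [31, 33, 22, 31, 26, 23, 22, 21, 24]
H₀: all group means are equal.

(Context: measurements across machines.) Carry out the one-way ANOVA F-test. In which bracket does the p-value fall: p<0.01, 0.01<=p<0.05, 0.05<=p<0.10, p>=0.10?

Group means [22.38, 28.33, 25.89], grand mean 25.931
SSB = Σnᵢ(x̄ᵢ−x̄)² = 170.432; SSW = ΣΣ(x−x̄ᵢ)² = 565.431
MSB = 170.432/2 = 85.2158; MSW = 565.431/26 = 21.7473
F = MSB/MSW = 3.9184
df = (2, 26)
p-value (upper-tail) = 0.03255
→ bracket: 0.01<=p<0.05

p-value bracket: 0.01<=p<0.05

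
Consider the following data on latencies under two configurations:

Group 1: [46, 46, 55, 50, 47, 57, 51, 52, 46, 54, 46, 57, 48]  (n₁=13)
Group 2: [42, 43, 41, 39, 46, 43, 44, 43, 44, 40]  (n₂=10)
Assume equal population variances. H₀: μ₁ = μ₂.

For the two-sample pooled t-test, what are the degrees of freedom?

degrees of freedom = 21

df = n₁ + n₂ − 2 = 13 + 10 − 2 = 21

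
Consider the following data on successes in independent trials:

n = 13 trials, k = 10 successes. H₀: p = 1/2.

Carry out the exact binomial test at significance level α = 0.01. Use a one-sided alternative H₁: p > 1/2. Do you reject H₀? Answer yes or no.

Exact binomial: n=13, k=10, p₀=1/2=0.5000
P(X≥10) from Σ C(n,i)·p₀^i·(1−p₀)^(n−i)
p-value (one-sided, H₁ greater) = 0.04614
At α=0.01: p ≥ α → fail to reject H₀

reject H₀: no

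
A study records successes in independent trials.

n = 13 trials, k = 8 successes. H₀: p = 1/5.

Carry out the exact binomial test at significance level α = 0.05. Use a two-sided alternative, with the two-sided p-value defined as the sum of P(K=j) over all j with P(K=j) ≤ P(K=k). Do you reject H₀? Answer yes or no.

Exact binomial: n=13, k=8, p₀=1/5=0.2000
P(X=j) = C(n,j)·p₀^j·(1−p₀)^(n−j); p = Σ P(X=j) over j with P(X=j) ≤ P(X=8)
p-value (two-sided) = 0.00125
At α=0.05: p < α → reject H₀

reject H₀: yes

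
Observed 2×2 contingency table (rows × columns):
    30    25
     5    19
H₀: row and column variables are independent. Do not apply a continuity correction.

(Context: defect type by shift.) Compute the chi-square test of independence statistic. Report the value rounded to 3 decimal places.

test statistic = 7.696

Row totals [55, 24], col totals [35, 44], n=79
χ² = (30−24.37)²/24.37 + (25−30.63)²/30.63 + (5−10.63)²/10.63 + (19−13.37)²/13.37 = 7.6958
df = 1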